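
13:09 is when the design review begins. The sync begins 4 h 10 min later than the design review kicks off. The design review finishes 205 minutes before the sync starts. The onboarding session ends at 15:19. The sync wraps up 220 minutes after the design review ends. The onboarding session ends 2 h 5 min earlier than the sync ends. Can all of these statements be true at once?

The sync starts at 13:09 + 250 min = 17:19.
The design review ends at 17:19 − 205 min = 13:54.
The sync ends at 13:54 + 220 min = 17:34.
The onboarding session ends at 17:34 − 125 min = 15:29.
But the onboarding session is also said to end at 15:19 — a 10-minute conflict.

No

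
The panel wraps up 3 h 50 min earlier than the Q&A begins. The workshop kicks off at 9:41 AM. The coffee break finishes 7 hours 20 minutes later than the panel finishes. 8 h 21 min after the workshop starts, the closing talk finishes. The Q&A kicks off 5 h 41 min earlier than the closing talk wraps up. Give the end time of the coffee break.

The closing talk ends at 9:41 AM + 501 min = 6:02 PM.
The Q&A starts at 6:02 PM − 341 min = 12:21 PM.
The panel ends at 12:21 PM − 230 min = 8:31 AM.
The coffee break ends at 8:31 AM + 440 min = 3:51 PM.

3:51 PM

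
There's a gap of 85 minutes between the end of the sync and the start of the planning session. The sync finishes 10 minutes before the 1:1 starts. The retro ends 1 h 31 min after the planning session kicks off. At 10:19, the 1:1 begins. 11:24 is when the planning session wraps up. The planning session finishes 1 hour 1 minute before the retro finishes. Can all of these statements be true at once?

The sync ends at 10:19 − 10 min = 10:09.
The planning session starts at 10:09 + 85 min = 11:34.
The retro ends at 11:34 + 91 min = 13:05.
The planning session ends at 13:05 − 61 min = 12:04.
But the planning session is also said to end at 11:24 — a 40-minute conflict.

No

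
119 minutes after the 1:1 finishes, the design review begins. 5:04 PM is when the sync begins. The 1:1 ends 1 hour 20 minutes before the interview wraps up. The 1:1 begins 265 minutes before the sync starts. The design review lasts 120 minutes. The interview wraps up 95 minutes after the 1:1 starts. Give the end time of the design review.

4:53 PM

The 1:1 starts at 5:04 PM − 265 min = 12:39 PM.
The interview ends at 12:39 PM + 95 min = 2:14 PM.
The 1:1 ends at 2:14 PM − 80 min = 12:54 PM.
The design review starts at 12:54 PM + 119 min = 2:53 PM.
The design review ends at 2:53 PM + 120 min = 4:53 PM.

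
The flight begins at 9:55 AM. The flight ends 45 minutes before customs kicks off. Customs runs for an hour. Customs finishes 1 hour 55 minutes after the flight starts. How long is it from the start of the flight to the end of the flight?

Customs ends at 9:55 AM + 115 min = 11:50 AM.
Customs starts at 11:50 AM − 60 min = 10:50 AM.
The flight ends at 10:50 AM − 45 min = 10:05 AM.
From 9:55 AM to 10:05 AM is 10 minutes.

10 minutes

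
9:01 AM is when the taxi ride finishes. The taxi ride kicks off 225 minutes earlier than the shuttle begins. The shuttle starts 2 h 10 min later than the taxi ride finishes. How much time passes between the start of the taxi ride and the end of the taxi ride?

1 hour 35 minutes

The shuttle starts at 9:01 AM + 130 min = 11:11 AM.
The taxi ride starts at 11:11 AM − 225 min = 7:26 AM.
From 7:26 AM to 9:01 AM is 1 hour 35 minutes.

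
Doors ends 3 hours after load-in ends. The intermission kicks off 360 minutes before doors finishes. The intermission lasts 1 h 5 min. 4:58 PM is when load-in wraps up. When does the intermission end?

3:03 PM

Doors ends at 4:58 PM + 180 min = 7:58 PM.
The intermission starts at 7:58 PM − 360 min = 1:58 PM.
The intermission ends at 1:58 PM + 65 min = 3:03 PM.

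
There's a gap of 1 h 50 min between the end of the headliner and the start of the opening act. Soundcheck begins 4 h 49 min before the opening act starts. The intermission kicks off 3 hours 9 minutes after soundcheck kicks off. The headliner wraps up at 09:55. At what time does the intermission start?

The opening act starts at 09:55 + 110 min = 11:45.
Soundcheck starts at 11:45 − 289 min = 06:56.
The intermission starts at 06:56 + 189 min = 10:05.

10:05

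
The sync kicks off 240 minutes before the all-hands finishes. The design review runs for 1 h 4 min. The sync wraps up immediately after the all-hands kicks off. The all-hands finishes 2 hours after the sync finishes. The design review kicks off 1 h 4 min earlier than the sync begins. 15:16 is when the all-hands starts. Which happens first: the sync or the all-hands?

The sync ends at 15:16.
The all-hands ends at 15:16 + 120 min = 17:16.
The sync starts at 17:16 − 240 min = 13:16.
The sync starts at 13:16 and the all-hands starts at 15:16, so the sync is first.

the sync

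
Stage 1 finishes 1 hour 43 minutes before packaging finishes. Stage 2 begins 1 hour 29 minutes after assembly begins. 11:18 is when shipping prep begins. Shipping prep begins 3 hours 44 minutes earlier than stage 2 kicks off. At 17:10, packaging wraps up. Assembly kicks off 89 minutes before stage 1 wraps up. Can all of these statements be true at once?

Stage 1 ends at 17:10 − 103 min = 15:27.
Assembly starts at 15:27 − 89 min = 13:58.
Stage 2 starts at 13:58 + 89 min = 15:27.
Shipping prep starts at 15:27 − 224 min = 11:43.
But shipping prep is also said to start at 11:18 — a 25-minute conflict.

No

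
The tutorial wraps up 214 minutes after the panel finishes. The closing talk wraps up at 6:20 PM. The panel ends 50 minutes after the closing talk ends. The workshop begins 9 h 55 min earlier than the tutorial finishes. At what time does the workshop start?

The panel ends at 6:20 PM + 50 min = 7:10 PM.
The tutorial ends at 7:10 PM + 214 min = 10:44 PM.
The workshop starts at 10:44 PM − 595 min = 12:49 PM.

12:49 PM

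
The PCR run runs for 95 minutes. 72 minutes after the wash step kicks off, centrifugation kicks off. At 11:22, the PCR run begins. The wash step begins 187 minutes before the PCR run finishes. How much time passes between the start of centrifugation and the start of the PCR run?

20 minutes

The PCR run ends at 11:22 + 95 min = 12:57.
The wash step starts at 12:57 − 187 min = 09:50.
Centrifugation starts at 09:50 + 72 min = 11:02.
From 11:02 to 11:22 is 20 minutes.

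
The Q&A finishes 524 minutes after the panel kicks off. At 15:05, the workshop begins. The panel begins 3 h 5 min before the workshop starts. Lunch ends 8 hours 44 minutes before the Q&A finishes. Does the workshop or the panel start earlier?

The panel starts at 15:05 − 185 min = 12:00.
The workshop starts at 15:05 and the panel starts at 12:00, so the panel is first.

the panel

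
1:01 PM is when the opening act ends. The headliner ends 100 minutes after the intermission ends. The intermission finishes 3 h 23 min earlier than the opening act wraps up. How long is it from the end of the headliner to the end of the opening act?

The intermission ends at 1:01 PM − 203 min = 9:38 AM.
The headliner ends at 9:38 AM + 100 min = 11:18 AM.
From 11:18 AM to 1:01 PM is 1 h 43 min.

1 h 43 min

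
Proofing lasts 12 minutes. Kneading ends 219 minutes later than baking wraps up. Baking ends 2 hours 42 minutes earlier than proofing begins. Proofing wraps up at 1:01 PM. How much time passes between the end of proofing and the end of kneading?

Proofing starts at 1:01 PM − 12 min = 12:49 PM.
Baking ends at 12:49 PM − 162 min = 10:07 AM.
Kneading ends at 10:07 AM + 219 min = 1:46 PM.
From 1:01 PM to 1:46 PM is 45 minutes.

45 minutes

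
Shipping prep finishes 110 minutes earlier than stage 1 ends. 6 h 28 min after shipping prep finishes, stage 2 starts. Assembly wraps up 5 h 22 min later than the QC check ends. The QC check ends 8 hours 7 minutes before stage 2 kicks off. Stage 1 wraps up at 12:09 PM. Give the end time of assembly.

2:02 PM

Shipping prep ends at 12:09 PM − 110 min = 10:19 AM.
Stage 2 starts at 10:19 AM + 388 min = 4:47 PM.
The QC check ends at 4:47 PM − 487 min = 8:40 AM.
Assembly ends at 8:40 AM + 322 min = 2:02 PM.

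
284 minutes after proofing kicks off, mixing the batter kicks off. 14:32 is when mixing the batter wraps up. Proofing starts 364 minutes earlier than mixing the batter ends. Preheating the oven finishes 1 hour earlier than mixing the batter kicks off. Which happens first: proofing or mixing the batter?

Proofing starts at 14:32 − 364 min = 08:28.
Mixing the batter starts at 08:28 + 284 min = 13:12.
Proofing starts at 08:28 and mixing the batter starts at 13:12, so proofing is first.

proofing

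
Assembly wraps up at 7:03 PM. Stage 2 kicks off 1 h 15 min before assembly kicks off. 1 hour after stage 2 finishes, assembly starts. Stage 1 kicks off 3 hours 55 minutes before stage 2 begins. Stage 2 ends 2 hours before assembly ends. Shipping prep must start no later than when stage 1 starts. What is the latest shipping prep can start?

12:53 PM

Stage 2 ends at 7:03 PM − 120 min = 5:03 PM.
Assembly starts at 5:03 PM + 60 min = 6:03 PM.
Stage 2 starts at 6:03 PM − 75 min = 4:48 PM.
Stage 1 starts at 4:48 PM − 235 min = 12:53 PM.
Shipping prep is bounded by stage 1, so the latest it can start is 12:53 PM.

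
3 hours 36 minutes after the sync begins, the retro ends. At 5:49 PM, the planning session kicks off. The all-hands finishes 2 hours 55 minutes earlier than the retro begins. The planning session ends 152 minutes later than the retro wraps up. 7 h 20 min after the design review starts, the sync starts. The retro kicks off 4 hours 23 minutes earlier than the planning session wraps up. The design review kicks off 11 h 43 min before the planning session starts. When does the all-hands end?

The design review starts at 5:49 PM − 703 min = 6:06 AM.
The sync starts at 6:06 AM + 440 min = 1:26 PM.
The retro ends at 1:26 PM + 216 min = 5:02 PM.
The planning session ends at 5:02 PM + 152 min = 7:34 PM.
The retro starts at 7:34 PM − 263 min = 3:11 PM.
The all-hands ends at 3:11 PM − 175 min = 12:16 PM.

12:16 PM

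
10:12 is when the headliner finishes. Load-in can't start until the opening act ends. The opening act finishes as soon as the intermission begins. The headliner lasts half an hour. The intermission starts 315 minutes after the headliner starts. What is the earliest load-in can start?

14:57

The headliner starts at 10:12 − 30 min = 09:42.
The intermission starts at 09:42 + 315 min = 14:57.
So the opening act ends at 14:57.
Load-in is bounded by the opening act, so the earliest it can start is 14:57.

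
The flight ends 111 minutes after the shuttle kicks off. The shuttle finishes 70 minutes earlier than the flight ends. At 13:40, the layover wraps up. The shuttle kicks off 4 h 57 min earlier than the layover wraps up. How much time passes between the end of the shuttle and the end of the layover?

The shuttle starts at 13:40 − 297 min = 08:43.
The flight ends at 08:43 + 111 min = 10:34.
The shuttle ends at 10:34 − 70 min = 09:24.
From 09:24 to 13:40 is 4 h 16 min.

4 h 16 min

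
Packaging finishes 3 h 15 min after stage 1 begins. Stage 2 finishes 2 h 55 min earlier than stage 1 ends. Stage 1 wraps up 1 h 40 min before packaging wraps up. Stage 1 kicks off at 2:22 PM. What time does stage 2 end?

Packaging ends at 2:22 PM + 195 min = 5:37 PM.
Stage 1 ends at 5:37 PM − 100 min = 3:57 PM.
Stage 2 ends at 3:57 PM − 175 min = 1:02 PM.

1:02 PM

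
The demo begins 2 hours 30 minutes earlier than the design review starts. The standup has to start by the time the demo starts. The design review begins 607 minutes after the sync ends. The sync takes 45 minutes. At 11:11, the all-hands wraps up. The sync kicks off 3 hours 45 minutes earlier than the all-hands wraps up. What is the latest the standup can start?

The sync starts at 11:11 − 225 min = 07:26.
The sync ends at 07:26 + 45 min = 08:11.
The design review starts at 08:11 + 607 min = 18:18.
The demo starts at 18:18 − 150 min = 15:48.
The standup is bounded by the demo, so the latest it can start is 15:48.

15:48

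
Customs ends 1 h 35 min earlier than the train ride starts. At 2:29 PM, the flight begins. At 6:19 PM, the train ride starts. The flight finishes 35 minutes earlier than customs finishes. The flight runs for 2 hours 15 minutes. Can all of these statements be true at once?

Customs ends at 6:19 PM − 95 min = 4:44 PM.
The flight ends at 4:44 PM − 35 min = 4:09 PM.
The flight starts at 4:09 PM − 135 min = 1:54 PM.
But the flight is also said to start at 2:29 PM — a 35-minute conflict.

No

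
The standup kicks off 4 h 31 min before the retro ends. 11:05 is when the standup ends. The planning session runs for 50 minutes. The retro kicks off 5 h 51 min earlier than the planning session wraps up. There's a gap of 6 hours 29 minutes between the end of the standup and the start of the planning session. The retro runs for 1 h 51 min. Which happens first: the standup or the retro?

The planning session starts at 11:05 + 389 min = 17:34.
The planning session ends at 17:34 + 50 min = 18:24.
The retro starts at 18:24 − 351 min = 12:33.
The retro ends at 12:33 + 111 min = 14:24.
The standup starts at 14:24 − 271 min = 09:53.
The standup starts at 09:53 and the retro starts at 12:33, so the standup is first.

the standup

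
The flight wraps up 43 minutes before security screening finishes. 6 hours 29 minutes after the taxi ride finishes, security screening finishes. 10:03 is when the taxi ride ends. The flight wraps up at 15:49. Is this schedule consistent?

Security screening ends at 10:03 + 389 min = 16:32.
The flight ends at 16:32 − 43 min = 15:49.
That matches the stated 15:49, so the schedule is consistent.

Yes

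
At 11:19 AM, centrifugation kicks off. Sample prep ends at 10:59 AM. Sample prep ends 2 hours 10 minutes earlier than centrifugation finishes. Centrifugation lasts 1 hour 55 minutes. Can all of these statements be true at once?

Centrifugation ends at 11:19 AM + 115 min = 1:14 PM.
Sample prep ends at 1:14 PM − 130 min = 11:04 AM.
But sample prep is also said to end at 10:59 AM — a 5-minute conflict.

No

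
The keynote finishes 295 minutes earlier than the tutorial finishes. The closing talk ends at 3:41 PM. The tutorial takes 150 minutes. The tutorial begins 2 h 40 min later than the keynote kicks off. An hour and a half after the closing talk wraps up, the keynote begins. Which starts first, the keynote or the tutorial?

the keynote

The keynote starts at 3:41 PM + 90 min = 5:11 PM.
The tutorial starts at 5:11 PM + 160 min = 7:51 PM.
The keynote starts at 5:11 PM and the tutorial starts at 7:51 PM, so the keynote is first.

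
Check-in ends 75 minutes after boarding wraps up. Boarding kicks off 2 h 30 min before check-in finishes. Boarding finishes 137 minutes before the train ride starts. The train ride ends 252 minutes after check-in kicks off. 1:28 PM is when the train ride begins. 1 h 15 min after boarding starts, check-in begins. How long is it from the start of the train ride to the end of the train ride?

1 hour 55 minutes

Boarding ends at 1:28 PM − 137 min = 11:11 AM.
Check-in ends at 11:11 AM + 75 min = 12:26 PM.
Boarding starts at 12:26 PM − 150 min = 9:56 AM.
Check-in starts at 9:56 AM + 75 min = 11:11 AM.
The train ride ends at 11:11 AM + 252 min = 3:23 PM.
From 1:28 PM to 3:23 PM is 1 hour 55 minutes.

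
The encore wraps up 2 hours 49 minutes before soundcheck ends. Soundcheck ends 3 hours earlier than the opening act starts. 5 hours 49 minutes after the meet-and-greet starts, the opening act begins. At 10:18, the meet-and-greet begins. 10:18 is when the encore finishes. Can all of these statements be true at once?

The opening act starts at 10:18 + 349 min = 16:07.
Soundcheck ends at 16:07 − 180 min = 13:07.
The encore ends at 13:07 − 169 min = 10:18.
That matches the stated 10:18, so the schedule is consistent.

Yes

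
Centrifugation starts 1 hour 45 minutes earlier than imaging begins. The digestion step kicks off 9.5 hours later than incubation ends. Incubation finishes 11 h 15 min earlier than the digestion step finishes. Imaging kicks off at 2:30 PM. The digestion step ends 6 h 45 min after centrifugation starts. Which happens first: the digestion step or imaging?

Centrifugation starts at 2:30 PM − 105 min = 12:45 PM.
The digestion step ends at 12:45 PM + 405 min = 7:30 PM.
Incubation ends at 7:30 PM − 675 min = 8:15 AM.
The digestion step starts at 8:15 AM + 570 min = 5:45 PM.
The digestion step starts at 5:45 PM and imaging starts at 2:30 PM, so imaging is first.

imaging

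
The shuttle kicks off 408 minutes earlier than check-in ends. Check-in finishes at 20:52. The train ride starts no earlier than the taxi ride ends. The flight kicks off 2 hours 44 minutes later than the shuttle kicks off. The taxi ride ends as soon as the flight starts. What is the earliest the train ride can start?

The shuttle starts at 20:52 − 408 min = 14:04.
The flight starts at 14:04 + 164 min = 16:48.
So the taxi ride ends at 16:48.
The train ride is bounded by the taxi ride, so the earliest it can start is 16:48.

16:48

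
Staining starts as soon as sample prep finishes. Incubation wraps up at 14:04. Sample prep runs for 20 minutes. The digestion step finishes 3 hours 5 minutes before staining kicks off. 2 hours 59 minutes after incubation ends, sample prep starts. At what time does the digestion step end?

Sample prep starts at 14:04 + 179 min = 17:03.
Sample prep ends at 17:03 + 20 min = 17:23.
So staining starts at 17:23.
The digestion step ends at 17:23 − 185 min = 14:18.

14:18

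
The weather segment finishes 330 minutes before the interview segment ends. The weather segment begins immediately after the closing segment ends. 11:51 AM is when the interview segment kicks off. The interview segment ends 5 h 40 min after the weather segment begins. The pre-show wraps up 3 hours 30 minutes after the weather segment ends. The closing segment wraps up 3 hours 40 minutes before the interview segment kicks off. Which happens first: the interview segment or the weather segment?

the weather segment

The closing segment ends at 11:51 AM − 220 min = 8:11 AM.
So the weather segment starts at 8:11 AM.
The interview segment starts at 11:51 AM and the weather segment starts at 8:11 AM, so the weather segment is first.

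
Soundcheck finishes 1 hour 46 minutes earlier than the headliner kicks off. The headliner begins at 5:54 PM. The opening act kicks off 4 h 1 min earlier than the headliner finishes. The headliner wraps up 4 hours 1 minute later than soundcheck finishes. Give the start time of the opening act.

Soundcheck ends at 5:54 PM − 106 min = 4:08 PM.
The headliner ends at 4:08 PM + 241 min = 8:09 PM.
The opening act starts at 8:09 PM − 241 min = 4:08 PM.

4:08 PM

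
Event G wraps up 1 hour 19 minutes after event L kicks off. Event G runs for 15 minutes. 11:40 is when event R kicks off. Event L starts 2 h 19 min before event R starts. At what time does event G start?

Event L starts at 11:40 − 139 min = 09:21.
Event G ends at 09:21 + 79 min = 10:40.
Event G starts at 10:40 − 15 min = 10:25.

10:25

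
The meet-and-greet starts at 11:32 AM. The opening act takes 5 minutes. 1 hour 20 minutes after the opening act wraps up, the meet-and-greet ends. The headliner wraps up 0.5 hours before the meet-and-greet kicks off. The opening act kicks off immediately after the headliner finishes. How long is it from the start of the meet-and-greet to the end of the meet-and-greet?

55 minutes

The headliner ends at 11:32 AM − 30 min = 11:02 AM.
So the opening act starts at 11:02 AM.
The opening act ends at 11:02 AM + 5 min = 11:07 AM.
The meet-and-greet ends at 11:07 AM + 80 min = 12:27 PM.
From 11:32 AM to 12:27 PM is 55 minutes.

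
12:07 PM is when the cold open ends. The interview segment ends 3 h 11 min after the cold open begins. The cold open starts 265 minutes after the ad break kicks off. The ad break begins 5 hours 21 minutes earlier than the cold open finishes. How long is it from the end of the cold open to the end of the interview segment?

The ad break starts at 12:07 PM − 321 min = 6:46 AM.
The cold open starts at 6:46 AM + 265 min = 11:11 AM.
The interview segment ends at 11:11 AM + 191 min = 2:22 PM.
From 12:07 PM to 2:22 PM is 2 h 15 min.

2 h 15 min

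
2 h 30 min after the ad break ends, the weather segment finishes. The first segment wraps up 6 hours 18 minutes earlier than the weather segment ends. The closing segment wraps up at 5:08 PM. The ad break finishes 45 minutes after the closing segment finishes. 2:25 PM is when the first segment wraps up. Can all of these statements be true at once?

The ad break ends at 5:08 PM + 45 min = 5:53 PM.
The weather segment ends at 5:53 PM + 150 min = 8:23 PM.
The first segment ends at 8:23 PM − 378 min = 2:05 PM.
But the first segment is also said to end at 2:25 PM — a 20-minute conflict.

No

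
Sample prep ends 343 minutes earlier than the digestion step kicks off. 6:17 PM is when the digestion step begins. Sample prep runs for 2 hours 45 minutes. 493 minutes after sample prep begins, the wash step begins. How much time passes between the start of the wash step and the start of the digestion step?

15 minutes

Sample prep ends at 6:17 PM − 343 min = 12:34 PM.
Sample prep starts at 12:34 PM − 165 min = 9:49 AM.
The wash step starts at 9:49 AM + 493 min = 6:02 PM.
From 6:02 PM to 6:17 PM is 15 minutes.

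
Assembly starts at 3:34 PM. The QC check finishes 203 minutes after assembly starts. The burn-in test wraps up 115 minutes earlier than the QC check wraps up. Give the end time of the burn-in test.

The QC check ends at 3:34 PM + 203 min = 6:57 PM.
The burn-in test ends at 6:57 PM − 115 min = 5:02 PM.

5:02 PM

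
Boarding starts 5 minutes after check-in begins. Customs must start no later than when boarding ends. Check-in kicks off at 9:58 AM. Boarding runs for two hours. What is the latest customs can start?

Boarding starts at 9:58 AM + 5 min = 10:03 AM.
Boarding ends at 10:03 AM + 120 min = 12:03 PM.
Customs is bounded by boarding, so the latest it can start is 12:03 PM.

12:03 PM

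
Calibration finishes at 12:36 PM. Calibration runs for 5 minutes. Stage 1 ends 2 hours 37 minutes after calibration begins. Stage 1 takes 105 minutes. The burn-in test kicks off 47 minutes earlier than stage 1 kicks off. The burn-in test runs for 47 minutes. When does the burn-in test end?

1:23 PM

Calibration starts at 12:36 PM − 5 min = 12:31 PM.
Stage 1 ends at 12:31 PM + 157 min = 3:08 PM.
Stage 1 starts at 3:08 PM − 105 min = 1:23 PM.
The burn-in test starts at 1:23 PM − 47 min = 12:36 PM.
The burn-in test ends at 12:36 PM + 47 min = 1:23 PM.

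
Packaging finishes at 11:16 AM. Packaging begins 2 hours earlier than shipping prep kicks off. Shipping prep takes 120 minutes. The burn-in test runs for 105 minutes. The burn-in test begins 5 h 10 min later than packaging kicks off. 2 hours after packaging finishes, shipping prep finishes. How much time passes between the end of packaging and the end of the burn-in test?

Shipping prep ends at 11:16 AM + 120 min = 1:16 PM.
Shipping prep starts at 1:16 PM − 120 min = 11:16 AM.
Packaging starts at 11:16 AM − 120 min = 9:16 AM.
The burn-in test starts at 9:16 AM + 310 min = 2:26 PM.
The burn-in test ends at 2:26 PM + 105 min = 4:11 PM.
From 11:16 AM to 4:11 PM is 295 minutes.

295 minutes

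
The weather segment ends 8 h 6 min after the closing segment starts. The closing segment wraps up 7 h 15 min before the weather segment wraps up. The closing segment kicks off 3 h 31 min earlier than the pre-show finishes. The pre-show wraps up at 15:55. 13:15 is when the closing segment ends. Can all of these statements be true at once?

The closing segment starts at 15:55 − 211 min = 12:24.
The weather segment ends at 12:24 + 486 min = 20:30.
The closing segment ends at 20:30 − 435 min = 13:15.
That matches the stated 13:15, so the schedule is consistent.

Yes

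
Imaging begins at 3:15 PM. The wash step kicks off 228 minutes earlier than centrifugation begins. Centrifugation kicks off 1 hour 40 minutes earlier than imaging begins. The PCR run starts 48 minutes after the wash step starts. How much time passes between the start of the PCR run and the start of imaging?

Centrifugation starts at 3:15 PM − 100 min = 1:35 PM.
The wash step starts at 1:35 PM − 228 min = 9:47 AM.
The PCR run starts at 9:47 AM + 48 min = 10:35 AM.
From 10:35 AM to 3:15 PM is 4 h 40 min.

4 h 40 min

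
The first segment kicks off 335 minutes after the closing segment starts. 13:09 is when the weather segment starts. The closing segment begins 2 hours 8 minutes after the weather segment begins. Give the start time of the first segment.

20:52

The closing segment starts at 13:09 + 128 min = 15:17.
The first segment starts at 15:17 + 335 min = 20:52.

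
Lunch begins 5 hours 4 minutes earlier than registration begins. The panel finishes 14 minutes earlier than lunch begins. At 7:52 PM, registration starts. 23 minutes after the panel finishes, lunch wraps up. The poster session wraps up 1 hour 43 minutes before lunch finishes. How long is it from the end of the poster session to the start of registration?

6 h 38 min

Lunch starts at 7:52 PM − 304 min = 2:48 PM.
The panel ends at 2:48 PM − 14 min = 2:34 PM.
Lunch ends at 2:34 PM + 23 min = 2:57 PM.
The poster session ends at 2:57 PM − 103 min = 1:14 PM.
From 1:14 PM to 7:52 PM is 6 h 38 min.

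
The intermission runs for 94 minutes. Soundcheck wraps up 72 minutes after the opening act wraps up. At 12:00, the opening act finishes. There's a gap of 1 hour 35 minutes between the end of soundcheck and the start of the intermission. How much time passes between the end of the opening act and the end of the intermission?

Soundcheck ends at 12:00 + 72 min = 13:12.
The intermission starts at 13:12 + 95 min = 14:47.
The intermission ends at 14:47 + 94 min = 16:21.
From 12:00 to 16:21 is 261 minutes.

261 minutes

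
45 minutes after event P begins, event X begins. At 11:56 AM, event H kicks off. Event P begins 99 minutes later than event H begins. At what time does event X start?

Event P starts at 11:56 AM + 99 min = 1:35 PM.
Event X starts at 1:35 PM + 45 min = 2:20 PM.

2:20 PM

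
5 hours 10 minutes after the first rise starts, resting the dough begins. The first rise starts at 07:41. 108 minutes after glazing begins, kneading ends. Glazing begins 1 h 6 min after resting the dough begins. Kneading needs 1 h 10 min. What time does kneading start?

Resting the dough starts at 07:41 + 310 min = 12:51.
Glazing starts at 12:51 + 66 min = 13:57.
Kneading ends at 13:57 + 108 min = 15:45.
Kneading starts at 15:45 − 70 min = 14:35.

14:35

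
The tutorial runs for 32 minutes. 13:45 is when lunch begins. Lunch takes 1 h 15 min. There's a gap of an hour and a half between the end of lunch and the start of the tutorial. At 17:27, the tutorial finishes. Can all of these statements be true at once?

No

Lunch ends at 13:45 + 75 min = 15:00.
The tutorial starts at 15:00 + 90 min = 16:30.
The tutorial ends at 16:30 + 32 min = 17:02.
But the tutorial is also said to end at 17:27 — a 25-minute conflict.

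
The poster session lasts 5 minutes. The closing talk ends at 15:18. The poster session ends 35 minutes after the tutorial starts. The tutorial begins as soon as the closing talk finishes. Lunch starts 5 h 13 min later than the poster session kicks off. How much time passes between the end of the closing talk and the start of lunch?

5 hours 43 minutes

The tutorial starts at 15:18.
The poster session ends at 15:18 + 35 min = 15:53.
The poster session starts at 15:53 − 5 min = 15:48.
Lunch starts at 15:48 + 313 min = 21:01.
From 15:18 to 21:01 is 5 hours 43 minutes.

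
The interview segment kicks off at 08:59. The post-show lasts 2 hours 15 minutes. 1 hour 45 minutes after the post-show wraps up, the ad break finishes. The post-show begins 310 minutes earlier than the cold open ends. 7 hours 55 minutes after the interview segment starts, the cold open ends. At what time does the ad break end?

15:44

The cold open ends at 08:59 + 475 min = 16:54.
The post-show starts at 16:54 − 310 min = 11:44.
The post-show ends at 11:44 + 135 min = 13:59.
The ad break ends at 13:59 + 105 min = 15:44.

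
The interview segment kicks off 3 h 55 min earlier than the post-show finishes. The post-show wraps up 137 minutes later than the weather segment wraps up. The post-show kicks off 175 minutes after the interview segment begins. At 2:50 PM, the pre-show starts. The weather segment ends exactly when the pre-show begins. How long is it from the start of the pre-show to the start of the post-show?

1 hour 17 minutes

The weather segment ends at 2:50 PM.
The post-show ends at 2:50 PM + 137 min = 5:07 PM.
The interview segment starts at 5:07 PM − 235 min = 1:12 PM.
The post-show starts at 1:12 PM + 175 min = 4:07 PM.
From 2:50 PM to 4:07 PM is 1 hour 17 minutes.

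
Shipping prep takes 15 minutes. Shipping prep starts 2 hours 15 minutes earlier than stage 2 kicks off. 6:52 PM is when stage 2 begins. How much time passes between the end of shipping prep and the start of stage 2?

Shipping prep starts at 6:52 PM − 135 min = 4:37 PM.
Shipping prep ends at 4:37 PM + 15 min = 4:52 PM.
From 4:52 PM to 6:52 PM is 120 minutes.

120 minutes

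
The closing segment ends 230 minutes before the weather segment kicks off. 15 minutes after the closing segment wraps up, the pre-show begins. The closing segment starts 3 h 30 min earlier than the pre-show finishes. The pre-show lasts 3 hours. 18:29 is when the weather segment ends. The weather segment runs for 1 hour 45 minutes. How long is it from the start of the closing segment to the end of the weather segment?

The weather segment starts at 18:29 − 105 min = 16:44.
The closing segment ends at 16:44 − 230 min = 12:54.
The pre-show starts at 12:54 + 15 min = 13:09.
The pre-show ends at 13:09 + 180 min = 16:09.
The closing segment starts at 16:09 − 210 min = 12:39.
From 12:39 to 18:29 is 5 h 50 min.

5 h 50 min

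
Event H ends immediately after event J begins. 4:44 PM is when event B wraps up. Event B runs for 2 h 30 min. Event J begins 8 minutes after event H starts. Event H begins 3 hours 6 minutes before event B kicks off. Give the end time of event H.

11:16 AM

Event B starts at 4:44 PM − 150 min = 2:14 PM.
Event H starts at 2:14 PM − 186 min = 11:08 AM.
Event J starts at 11:08 AM + 8 min = 11:16 AM.
So event H ends at 11:16 AM.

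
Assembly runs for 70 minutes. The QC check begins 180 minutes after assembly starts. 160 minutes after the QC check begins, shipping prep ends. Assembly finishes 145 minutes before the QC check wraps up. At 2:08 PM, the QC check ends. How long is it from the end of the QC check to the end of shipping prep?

Assembly ends at 2:08 PM − 145 min = 11:43 AM.
Assembly starts at 11:43 AM − 70 min = 10:33 AM.
The QC check starts at 10:33 AM + 180 min = 1:33 PM.
Shipping prep ends at 1:33 PM + 160 min = 4:13 PM.
From 2:08 PM to 4:13 PM is 2 h 5 min.

2 h 5 min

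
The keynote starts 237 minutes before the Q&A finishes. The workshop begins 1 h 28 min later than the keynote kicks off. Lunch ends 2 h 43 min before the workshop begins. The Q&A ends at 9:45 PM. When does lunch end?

4:33 PM

The keynote starts at 9:45 PM − 237 min = 5:48 PM.
The workshop starts at 5:48 PM + 88 min = 7:16 PM.
Lunch ends at 7:16 PM − 163 min = 4:33 PM.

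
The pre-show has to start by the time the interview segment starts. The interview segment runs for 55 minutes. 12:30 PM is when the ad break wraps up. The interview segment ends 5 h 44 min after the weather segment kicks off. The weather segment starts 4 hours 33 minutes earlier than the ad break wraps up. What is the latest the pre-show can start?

The weather segment starts at 12:30 PM − 273 min = 7:57 AM.
The interview segment ends at 7:57 AM + 344 min = 1:41 PM.
The interview segment starts at 1:41 PM − 55 min = 12:46 PM.
The pre-show is bounded by the interview segment, so the latest it can start is 12:46 PM.

12:46 PM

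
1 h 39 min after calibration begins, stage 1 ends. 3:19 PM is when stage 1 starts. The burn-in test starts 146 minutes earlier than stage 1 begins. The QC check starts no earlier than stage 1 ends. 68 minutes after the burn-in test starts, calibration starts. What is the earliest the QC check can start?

3:40 PM

The burn-in test starts at 3:19 PM − 146 min = 12:53 PM.
Calibration starts at 12:53 PM + 68 min = 2:01 PM.
Stage 1 ends at 2:01 PM + 99 min = 3:40 PM.
The QC check is bounded by stage 1, so the earliest it can start is 3:40 PM.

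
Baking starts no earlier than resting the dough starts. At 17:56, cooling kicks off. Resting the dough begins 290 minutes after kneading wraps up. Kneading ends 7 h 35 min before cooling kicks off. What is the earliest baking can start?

15:11

Kneading ends at 17:56 − 455 min = 10:21.
Resting the dough starts at 10:21 + 290 min = 15:11.
Baking is bounded by resting the dough, so the earliest it can start is 15:11.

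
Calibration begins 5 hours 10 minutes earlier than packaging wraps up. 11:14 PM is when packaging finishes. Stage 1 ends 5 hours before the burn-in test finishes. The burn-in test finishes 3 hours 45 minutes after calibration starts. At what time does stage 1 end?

4:49 PM

Calibration starts at 11:14 PM − 310 min = 6:04 PM.
The burn-in test ends at 6:04 PM + 225 min = 9:49 PM.
Stage 1 ends at 9:49 PM − 300 min = 4:49 PM.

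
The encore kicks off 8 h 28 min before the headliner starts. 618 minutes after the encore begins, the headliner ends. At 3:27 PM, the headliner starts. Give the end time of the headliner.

The encore starts at 3:27 PM − 508 min = 6:59 AM.
The headliner ends at 6:59 AM + 618 min = 5:17 PM.

5:17 PM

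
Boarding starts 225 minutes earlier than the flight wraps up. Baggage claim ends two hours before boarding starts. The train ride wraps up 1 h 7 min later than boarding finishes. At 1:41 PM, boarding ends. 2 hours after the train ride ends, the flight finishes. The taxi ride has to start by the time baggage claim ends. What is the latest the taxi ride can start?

11:03 AM

The train ride ends at 1:41 PM + 67 min = 2:48 PM.
The flight ends at 2:48 PM + 120 min = 4:48 PM.
Boarding starts at 4:48 PM − 225 min = 1:03 PM.
Baggage claim ends at 1:03 PM − 120 min = 11:03 AM.
The taxi ride is bounded by baggage claim, so the latest it can start is 11:03 AM.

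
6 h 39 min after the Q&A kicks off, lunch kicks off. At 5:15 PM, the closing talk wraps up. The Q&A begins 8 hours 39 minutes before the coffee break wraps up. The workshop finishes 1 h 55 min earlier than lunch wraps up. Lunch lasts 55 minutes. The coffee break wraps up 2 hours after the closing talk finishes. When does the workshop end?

4:15 PM

The coffee break ends at 5:15 PM + 120 min = 7:15 PM.
The Q&A starts at 7:15 PM − 519 min = 10:36 AM.
Lunch starts at 10:36 AM + 399 min = 5:15 PM.
Lunch ends at 5:15 PM + 55 min = 6:10 PM.
The workshop ends at 6:10 PM − 115 min = 4:15 PM.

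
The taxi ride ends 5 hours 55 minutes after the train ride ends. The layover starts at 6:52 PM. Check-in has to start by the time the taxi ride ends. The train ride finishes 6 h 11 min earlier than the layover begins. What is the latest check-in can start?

The train ride ends at 6:52 PM − 371 min = 12:41 PM.
The taxi ride ends at 12:41 PM + 355 min = 6:36 PM.
Check-in is bounded by the taxi ride, so the latest it can start is 6:36 PM.

6:36 PM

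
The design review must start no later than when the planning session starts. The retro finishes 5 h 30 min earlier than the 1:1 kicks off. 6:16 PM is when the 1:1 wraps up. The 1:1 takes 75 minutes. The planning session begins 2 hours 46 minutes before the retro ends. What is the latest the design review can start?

8:45 AM

The 1:1 starts at 6:16 PM − 75 min = 5:01 PM.
The retro ends at 5:01 PM − 330 min = 11:31 AM.
The planning session starts at 11:31 AM − 166 min = 8:45 AM.
The design review is bounded by the planning session, so the latest it can start is 8:45 AM.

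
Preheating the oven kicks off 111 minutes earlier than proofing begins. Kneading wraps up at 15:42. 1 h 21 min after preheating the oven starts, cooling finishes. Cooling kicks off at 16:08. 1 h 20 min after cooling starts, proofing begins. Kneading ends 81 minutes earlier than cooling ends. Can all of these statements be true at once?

Proofing starts at 16:08 + 80 min = 17:28.
Preheating the oven starts at 17:28 − 111 min = 15:37.
Cooling ends at 15:37 + 81 min = 16:58.
Kneading ends at 16:58 − 81 min = 15:37.
But kneading is also said to end at 15:42 — a 5-minute conflict.

No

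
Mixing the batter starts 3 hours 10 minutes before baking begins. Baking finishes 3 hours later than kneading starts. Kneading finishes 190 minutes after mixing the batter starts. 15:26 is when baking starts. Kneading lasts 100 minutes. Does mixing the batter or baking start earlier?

Mixing the batter starts at 15:26 − 190 min = 12:16.
Mixing the batter starts at 12:16 and baking starts at 15:26, so mixing the batter is first.

mixing the batter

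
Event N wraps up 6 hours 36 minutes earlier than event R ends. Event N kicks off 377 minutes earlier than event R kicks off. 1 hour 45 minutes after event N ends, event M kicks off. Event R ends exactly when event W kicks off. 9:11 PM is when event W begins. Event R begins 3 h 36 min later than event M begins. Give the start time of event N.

Event R ends at 9:11 PM.
Event N ends at 9:11 PM − 396 min = 2:35 PM.
Event M starts at 2:35 PM + 105 min = 4:20 PM.
Event R starts at 4:20 PM + 216 min = 7:56 PM.
Event N starts at 7:56 PM − 377 min = 1:39 PM.

1:39 PM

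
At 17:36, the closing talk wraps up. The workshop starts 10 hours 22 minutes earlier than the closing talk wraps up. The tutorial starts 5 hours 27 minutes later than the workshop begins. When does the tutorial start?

The workshop starts at 17:36 − 622 min = 07:14.
The tutorial starts at 07:14 + 327 min = 12:41.

12:41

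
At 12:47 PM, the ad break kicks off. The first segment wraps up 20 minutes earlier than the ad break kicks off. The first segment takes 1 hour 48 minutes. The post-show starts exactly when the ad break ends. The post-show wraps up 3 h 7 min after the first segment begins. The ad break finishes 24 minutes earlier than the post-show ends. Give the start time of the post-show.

1:22 PM

The first segment ends at 12:47 PM − 20 min = 12:27 PM.
The first segment starts at 12:27 PM − 108 min = 10:39 AM.
The post-show ends at 10:39 AM + 187 min = 1:46 PM.
The ad break ends at 1:46 PM − 24 min = 1:22 PM.
So the post-show starts at 1:22 PM.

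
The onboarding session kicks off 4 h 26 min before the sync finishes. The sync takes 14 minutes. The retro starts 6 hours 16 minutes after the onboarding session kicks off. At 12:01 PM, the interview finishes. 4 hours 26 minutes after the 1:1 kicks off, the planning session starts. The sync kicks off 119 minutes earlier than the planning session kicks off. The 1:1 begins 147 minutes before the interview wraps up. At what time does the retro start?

The 1:1 starts at 12:01 PM − 147 min = 9:34 AM.
The planning session starts at 9:34 AM + 266 min = 2:00 PM.
The sync starts at 2:00 PM − 119 min = 12:01 PM.
The sync ends at 12:01 PM + 14 min = 12:15 PM.
The onboarding session starts at 12:15 PM − 266 min = 7:49 AM.
The retro starts at 7:49 AM + 376 min = 2:05 PM.

2:05 PM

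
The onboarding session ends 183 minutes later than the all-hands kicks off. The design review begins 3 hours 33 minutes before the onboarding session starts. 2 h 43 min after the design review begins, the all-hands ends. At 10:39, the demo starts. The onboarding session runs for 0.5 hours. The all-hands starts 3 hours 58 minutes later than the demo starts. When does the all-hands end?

The all-hands starts at 10:39 + 238 min = 14:37.
The onboarding session ends at 14:37 + 183 min = 17:40.
The onboarding session starts at 17:40 − 30 min = 17:10.
The design review starts at 17:10 − 213 min = 13:37.
The all-hands ends at 13:37 + 163 min = 16:20.

16:20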